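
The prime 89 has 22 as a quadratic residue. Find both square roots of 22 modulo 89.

89 ≡ 1 (mod 4), so we find a root by search.
Trying successive values, 17² = 289 ≡ 22 (mod 89). The other root is 89 − 17 = 72.

17, 72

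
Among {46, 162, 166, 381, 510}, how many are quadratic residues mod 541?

2

(46/541) = -1 → non-residue.
(162/541) = -1 → non-residue.
(166/541) = +1 → QR.
(381/541) = -1 → non-residue.
(510/541) = +1 → QR.
Total quadratic residues among the 5: 2.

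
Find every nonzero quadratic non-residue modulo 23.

5, 7, 10, 11, 14, 15, 17, 19, 20, 21, 22

Square k = 1,…,11 (k and 23−k give the same square):
1²=1, 2²=4, 3²=9, 4²=16, 5²≡2, 6²≡13, 7²≡3, 8²≡18, 9²≡12, 10²≡8, 11²≡6 (mod 23).
The residues are {1, 2, 3, 4, 6, 8, 9, 12, 13, 16, 18}; the non-residues are the remaining 11 nonzero classes.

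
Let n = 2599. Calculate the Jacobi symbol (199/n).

Reciprocity: 199 ≡ 3 and 2599 ≡ 3 (mod 4), so (199/2599) = −(2599/199).
Reduce top mod 199: now compute (12/199).
Pull out 2^2: since 199 ≡ 7 (mod 8), (2/199) = +1, so (2/199)^2 = +1.
Reciprocity: 3 ≡ 3 and 199 ≡ 3 (mod 4), so (3/199) = −(199/3).
Reduce top mod 3: now compute (1/3).
Reached (1/3) = 1. Collecting the sign flips along the way, the symbol is +1.

1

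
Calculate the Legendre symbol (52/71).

-1

Pull out 2^2: since 71 ≡ 7 (mod 8), (2/71) = +1, so (2/71)^2 = +1.
Reciprocity: 13 ≡ 1 and 71 ≡ 3 (mod 4), so (13/71) = +(71/13).
Reduce top mod 13: now compute (6/13).
Pull out 2: since 13 ≡ 5 (mod 8), (2/13) = -1.
Reciprocity: 3 ≡ 3 and 13 ≡ 1 (mod 4), so (3/13) = +(13/3).
Reduce top mod 3: now compute (1/3).
Reached (1/3) = 1. Collecting the sign flips along the way, the symbol is -1.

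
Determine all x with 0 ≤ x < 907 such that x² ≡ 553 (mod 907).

Since 907 ≡ 3 (mod 4), a square root of 553 is 553^((907+1)/4) = 553^227 mod 907.
Repeated squaring: 553^2≡150, 553^4≡732, 553^8≡694, 553^16≡19, 553^32≡361, 553^64≡620, 553^128≡739 (mod 907).
553^227 = 553^(128+64+32+2+1) ≡ 140 (mod 907).
Check: 140² = 19600 ≡ 553 (mod 907). The two roots are 140 and 767.

140, 767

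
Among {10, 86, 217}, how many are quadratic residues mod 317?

2

(10/317) = +1 → QR.
(86/317) = -1 → non-residue.
(217/317) = +1 → QR.
Total quadratic residues among the 3: 2.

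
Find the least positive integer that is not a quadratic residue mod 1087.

3

(2/1087) = +1, so 2 is a residue.
(3/1087) = −1, so 3 is the smallest positive non-residue mod 1087.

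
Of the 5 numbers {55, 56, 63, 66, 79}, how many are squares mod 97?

2

(55/97) = -1 → non-residue.
(56/97) = -1 → non-residue.
(63/97) = -1 → non-residue.
(66/97) = +1 → QR.
(79/97) = +1 → QR.
Total quadratic residues among the 5: 2.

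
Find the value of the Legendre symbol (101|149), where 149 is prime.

-1

Euler's criterion: (101/149) ≡ 101^74 (mod 149).
101^2 ≡ 69 (mod 149)
101^4 ≡ 142 (mod 149)
101^8 ≡ 49 (mod 149)
101^16 ≡ 17 (mod 149)
101^32 ≡ 140 (mod 149)
101^64 ≡ 81 (mod 149)
101^74 = 101^(64+8+2) ≡ 148 (mod 149).
Result is 148 ≡ −1, so (101/149) = −1.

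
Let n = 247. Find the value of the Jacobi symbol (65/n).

0

Reciprocity: 65 ≡ 1 and 247 ≡ 3 (mod 4), so (65/247) = +(247/65).
Reduce top mod 65: now compute (52/65).
Pull out 2^2: since 65 ≡ 1 (mod 8), (2/65) = +1, so (2/65)^2 = +1.
Reciprocity: 13 ≡ 1 and 65 ≡ 1 (mod 4), so (13/65) = +(65/13).
Reduce top mod 13: now compute (0/13).
Top reduces to 0: gcd > 1, so the symbol is 0.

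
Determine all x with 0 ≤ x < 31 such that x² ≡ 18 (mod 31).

7, 24

Since 31 ≡ 3 (mod 4), a square root of 18 is 18^((31+1)/4) = 18^8 mod 31.
Repeated squaring: 18^2≡14, 18^4≡10, 18^8≡7 (mod 31).
18^8 = 18^(8) ≡ 7 (mod 31).
Check: 7² = 49 ≡ 18 (mod 31). The two roots are 7 and 24.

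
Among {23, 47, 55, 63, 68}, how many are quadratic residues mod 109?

(23/109) = -1 → non-residue.
(47/109) = -1 → non-residue.
(55/109) = -1 → non-residue.
(63/109) = +1 → QR.
(68/109) = -1 → non-residue.
Total quadratic residues among the 5: 1.

1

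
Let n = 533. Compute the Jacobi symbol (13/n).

Reciprocity: 13 ≡ 1 and 533 ≡ 1 (mod 4), so (13/533) = +(533/13).
Reduce top mod 13: now compute (0/13).
Top reduces to 0: gcd > 1, so the symbol is 0.

0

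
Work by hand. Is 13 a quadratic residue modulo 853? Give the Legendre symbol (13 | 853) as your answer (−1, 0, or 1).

-1

Reciprocity: 13 ≡ 1 and 853 ≡ 1 (mod 4), so (13/853) = +(853/13).
Reduce top mod 13: now compute (8/13).
Pull out 2^3: since 13 ≡ 5 (mod 8), (2/13) = -1, so (2/13)^3 = -1.
Reached (1/13) = 1. Collecting the sign flips along the way, the symbol is -1.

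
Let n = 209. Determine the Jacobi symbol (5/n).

Reciprocity: 5 ≡ 1 and 209 ≡ 1 (mod 4), so (5/209) = +(209/5).
Reduce top mod 5: now compute (4/5).
Pull out 2^2: since 5 ≡ 5 (mod 8), (2/5) = -1, so (2/5)^2 = +1.
Reached (1/5) = 1. Collecting the sign flips along the way, the symbol is +1.

1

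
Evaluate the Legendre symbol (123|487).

-1

Reciprocity: 123 ≡ 3 and 487 ≡ 3 (mod 4), so (123/487) = −(487/123).
Reduce top mod 123: now compute (118/123).
Pull out 2: since 123 ≡ 3 (mod 8), (2/123) = -1.
Reciprocity: 59 ≡ 3 and 123 ≡ 3 (mod 4), so (59/123) = −(123/59).
Reduce top mod 59: now compute (5/59).
Reciprocity: 5 ≡ 1 and 59 ≡ 3 (mod 4), so (5/59) = +(59/5).
Reduce top mod 5: now compute (4/5).
Pull out 2^2: since 5 ≡ 5 (mod 8), (2/5) = -1, so (2/5)^2 = +1.
Reached (1/5) = 1. Collecting the sign flips along the way, the symbol is -1.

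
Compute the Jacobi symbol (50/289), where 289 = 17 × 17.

Pull out 2: since 289 ≡ 1 (mod 8), (2/289) = +1.
Reciprocity: 25 ≡ 1 and 289 ≡ 1 (mod 4), so (25/289) = +(289/25).
Reduce top mod 25: now compute (14/25).
Pull out 2: since 25 ≡ 1 (mod 8), (2/25) = +1.
Reciprocity: 7 ≡ 3 and 25 ≡ 1 (mod 4), so (7/25) = +(25/7).
Reduce top mod 7: now compute (4/7).
Pull out 2^2: since 7 ≡ 7 (mod 8), (2/7) = +1, so (2/7)^2 = +1.
Reached (1/7) = 1. Collecting the sign flips along the way, the symbol is +1.

1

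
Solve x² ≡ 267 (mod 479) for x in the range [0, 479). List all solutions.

Since 479 ≡ 3 (mod 4), a square root of 267 is 267^((479+1)/4) = 267^120 mod 479.
Repeated squaring: 267^2≡397, 267^4≡18, 267^8≡324, 267^16≡75, 267^32≡356, 267^64≡280 (mod 479).
267^120 = 267^(64+32+16+8) ≡ 35 (mod 479).
Check: 35² = 1225 ≡ 267 (mod 479). The two roots are 35 and 444.

35, 444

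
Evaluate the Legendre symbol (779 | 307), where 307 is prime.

1

Euler's criterion: (779/307) ≡ 165^153 (mod 307).
165^2 ≡ 209 (mod 307)
165^4 ≡ 87 (mod 307)
165^8 ≡ 201 (mod 307)
165^16 ≡ 184 (mod 307)
165^32 ≡ 86 (mod 307)
165^64 ≡ 28 (mod 307)
165^128 ≡ 170 (mod 307)
165^153 = 165^(128+16+8+1) ≡ 1 (mod 307).
Result is 1, so (779/307) = 1.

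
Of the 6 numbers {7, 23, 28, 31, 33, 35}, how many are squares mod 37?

(7/37) = +1 → QR.
(23/37) = -1 → non-residue.
(28/37) = +1 → QR.
(31/37) = -1 → non-residue.
(33/37) = +1 → QR.
(35/37) = -1 → non-residue.
Total quadratic residues among the 6: 3.

3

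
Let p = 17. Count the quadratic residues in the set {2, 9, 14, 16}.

(2/17) = +1 → QR.
(9/17) = +1 → QR.
(14/17) = -1 → non-residue.
(16/17) = +1 → QR.
Total quadratic residues among the 4: 3.

3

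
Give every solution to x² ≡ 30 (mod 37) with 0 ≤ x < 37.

37 ≡ 1 (mod 4), so we find a root by search.
Trying successive values, 17² = 289 ≡ 30 (mod 37). The other root is 37 − 17 = 20.

17, 20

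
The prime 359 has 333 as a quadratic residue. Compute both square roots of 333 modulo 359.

127, 232

Since 359 ≡ 3 (mod 4), a square root of 333 is 333^((359+1)/4) = 333^90 mod 359.
Repeated squaring: 333^2≡317, 333^4≡328, 333^8≡243, 333^16≡173, 333^32≡132, 333^64≡192 (mod 359).
333^90 = 333^(64+16+8+2) ≡ 127 (mod 359).
Check: 127² = 16129 ≡ 333 (mod 359). The two roots are 127 and 232.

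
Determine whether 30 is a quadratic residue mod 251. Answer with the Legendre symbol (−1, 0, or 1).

-1

Euler's criterion: (30/251) ≡ 30^125 (mod 251).
30^2 ≡ 147 (mod 251)
30^4 ≡ 23 (mod 251)
30^8 ≡ 27 (mod 251)
30^16 ≡ 227 (mod 251)
30^32 ≡ 74 (mod 251)
30^64 ≡ 205 (mod 251)
30^125 = 30^(64+32+16+8+4+1) ≡ 250 (mod 251).
Result is 250 ≡ −1, so (30/251) = −1.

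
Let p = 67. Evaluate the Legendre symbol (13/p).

Euler's criterion: (13/67) ≡ 13^33 (mod 67).
13^2 ≡ 35 (mod 67)
13^4 ≡ 19 (mod 67)
13^8 ≡ 26 (mod 67)
13^16 ≡ 6 (mod 67)
13^32 ≡ 36 (mod 67)
13^33 = 13^(32+1) ≡ 66 (mod 67).
Result is 66 ≡ −1, so (13/67) = −1.

-1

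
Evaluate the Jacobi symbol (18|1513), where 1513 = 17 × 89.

Pull out 2: since 1513 ≡ 1 (mod 8), (2/1513) = +1.
Reciprocity: 9 ≡ 1 and 1513 ≡ 1 (mod 4), so (9/1513) = +(1513/9).
Reduce top mod 9: now compute (1/9).
Reached (1/9) = 1. Collecting the sign flips along the way, the symbol is +1.

1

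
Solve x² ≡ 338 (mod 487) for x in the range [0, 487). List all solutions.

Since 487 ≡ 3 (mod 4), a square root of 338 is 338^((487+1)/4) = 338^122 mod 487.
Repeated squaring: 338^2≡286, 338^4≡467, 338^8≡400, 338^16≡264, 338^32≡55, 338^64≡103 (mod 487).
338^122 = 338^(64+32+16+8+2) ≡ 278 (mod 487).
Check: 278² = 77284 ≡ 338 (mod 487). The two roots are 209 and 278.

209, 278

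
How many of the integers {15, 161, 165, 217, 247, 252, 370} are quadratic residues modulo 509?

(15/509) = -1 → non-residue.
(161/509) = -1 → non-residue.
(165/509) = -1 → non-residue.
(217/509) = +1 → QR.
(247/509) = +1 → QR.
(252/509) = -1 → non-residue.
(370/509) = -1 → non-residue.
Total quadratic residues among the 7: 2.

2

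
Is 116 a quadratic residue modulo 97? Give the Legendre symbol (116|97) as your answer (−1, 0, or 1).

-1

Euler's criterion: (116/97) ≡ 19^48 (mod 97).
19^2 ≡ 70 (mod 97)
19^4 ≡ 50 (mod 97)
19^8 ≡ 75 (mod 97)
19^16 ≡ 96 (mod 97)
19^32 ≡ 1 (mod 97)
19^48 = 19^(32+16) ≡ 96 (mod 97).
Result is 96 ≡ −1, so (116/97) = −1.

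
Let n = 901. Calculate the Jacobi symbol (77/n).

Reciprocity: 77 ≡ 1 and 901 ≡ 1 (mod 4), so (77/901) = +(901/77).
Reduce top mod 77: now compute (54/77).
Pull out 2: since 77 ≡ 5 (mod 8), (2/77) = -1.
Reciprocity: 27 ≡ 3 and 77 ≡ 1 (mod 4), so (27/77) = +(77/27).
Reduce top mod 27: now compute (23/27).
Reciprocity: 23 ≡ 3 and 27 ≡ 3 (mod 4), so (23/27) = −(27/23).
Reduce top mod 23: now compute (4/23).
Pull out 2^2: since 23 ≡ 7 (mod 8), (2/23) = +1, so (2/23)^2 = +1.
Reached (1/23) = 1. Collecting the sign flips along the way, the symbol is +1.

1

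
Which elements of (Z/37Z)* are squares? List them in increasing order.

1 3 4 7 9 10 11 12 16 21 25 26 27 28 30 33 34 36

Square k = 1,…,18 (k and 37−k give the same square):
1²=1, 2²=4, 3²=9, 4²=16, 5²=25, 6²=36, 7²≡12, 8²≡27, 9²≡7, 10²≡26, 11²≡10, 12²≡33, 13²≡21, 14²≡11, 15²≡3, 16²≡34, 17²≡30, 18²≡28 (mod 37).
So the quadratic residues mod 37 are {1, 3, 4, 7, 9, 10, 11, 12, 16, 21, 25, 26, 27, 28, 30, 33, 34, 36}.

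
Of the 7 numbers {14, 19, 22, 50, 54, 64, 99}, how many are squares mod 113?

(14/113) = +1 → QR.
(19/113) = -1 → non-residue.
(22/113) = +1 → QR.
(50/113) = +1 → QR.
(54/113) = -1 → non-residue.
(64/113) = +1 → QR.
(99/113) = +1 → QR.
Total quadratic residues among the 7: 5.

5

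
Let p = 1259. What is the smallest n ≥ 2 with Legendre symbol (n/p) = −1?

(2/1259) = −1, so 2 is the smallest positive non-residue mod 1259.

2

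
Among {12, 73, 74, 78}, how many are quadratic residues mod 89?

2

(12/89) = -1 → non-residue.
(73/89) = +1 → QR.
(74/89) = -1 → non-residue.
(78/89) = +1 → QR.
Total quadratic residues among the 4: 2.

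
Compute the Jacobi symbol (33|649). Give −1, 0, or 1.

Reciprocity: 33 ≡ 1 and 649 ≡ 1 (mod 4), so (33/649) = +(649/33).
Reduce top mod 33: now compute (22/33).
Pull out 2: since 33 ≡ 1 (mod 8), (2/33) = +1.
Reciprocity: 11 ≡ 3 and 33 ≡ 1 (mod 4), so (11/33) = +(33/11).
Reduce top mod 11: now compute (0/11).
Top reduces to 0: gcd > 1, so the symbol is 0.

0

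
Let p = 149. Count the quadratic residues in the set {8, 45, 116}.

(8/149) = -1 → non-residue.
(45/149) = +1 → QR.
(116/149) = +1 → QR.
Total quadratic residues among the 3: 2.

2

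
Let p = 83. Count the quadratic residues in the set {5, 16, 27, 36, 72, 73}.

(5/83) = -1 → non-residue.
(16/83) = +1 → QR.
(27/83) = +1 → QR.
(36/83) = +1 → QR.
(72/83) = -1 → non-residue.
(73/83) = -1 → non-residue.
Total quadratic residues among the 6: 3.

3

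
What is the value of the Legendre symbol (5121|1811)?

1

First reduce: 5121 ≡ 1499 (mod 1811).
Reciprocity: 1499 ≡ 3 and 1811 ≡ 3 (mod 4), so (1499/1811) = −(1811/1499).
Reduce top mod 1499: now compute (312/1499).
Pull out 2^3: since 1499 ≡ 3 (mod 8), (2/1499) = -1, so (2/1499)^3 = -1.
Reciprocity: 39 ≡ 3 and 1499 ≡ 3 (mod 4), so (39/1499) = −(1499/39).
Reduce top mod 39: now compute (17/39).
Reciprocity: 17 ≡ 1 and 39 ≡ 3 (mod 4), so (17/39) = +(39/17).
Reduce top mod 17: now compute (5/17).
Reciprocity: 5 ≡ 1 and 17 ≡ 1 (mod 4), so (5/17) = +(17/5).
Reduce top mod 5: now compute (2/5).
Pull out 2: since 5 ≡ 5 (mod 8), (2/5) = -1.
Reached (1/5) = 1. Collecting the sign flips along the way, the symbol is +1.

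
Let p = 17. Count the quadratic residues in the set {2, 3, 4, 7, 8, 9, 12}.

(2/17) = +1 → QR.
(3/17) = -1 → non-residue.
(4/17) = +1 → QR.
(7/17) = -1 → non-residue.
(8/17) = +1 → QR.
(9/17) = +1 → QR.
(12/17) = -1 → non-residue.
Total quadratic residues among the 7: 4.

4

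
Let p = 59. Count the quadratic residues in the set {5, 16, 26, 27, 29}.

5

(5/59) = +1 → QR.
(16/59) = +1 → QR.
(26/59) = +1 → QR.
(27/59) = +1 → QR.
(29/59) = +1 → QR.
Total quadratic residues among the 5: 5.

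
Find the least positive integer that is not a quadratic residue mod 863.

(2/863) = +1, so 2 is a residue.
(3/863) = +1, so 3 is a residue.
(4/863) = +1, so 4 is a residue.
(5/863) = −1, so 5 is the smallest positive non-residue mod 863.

5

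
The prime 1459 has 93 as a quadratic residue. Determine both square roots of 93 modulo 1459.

77, 1382

Since 1459 ≡ 3 (mod 4), a square root of 93 is 93^((1459+1)/4) = 93^365 mod 1459.
Repeated squaring: 93^2≡1354, 93^4≡812, 93^8≡1335, 93^16≡786, 93^32≡639, 93^64≡1260, 93^128≡208, 93^256≡953 (mod 1459).
93^365 = 93^(256+64+32+8+4+1) ≡ 77 (mod 1459).
Check: 77² = 5929 ≡ 93 (mod 1459). The two roots are 77 and 1382.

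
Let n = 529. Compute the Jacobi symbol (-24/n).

1

First reduce: -24 ≡ 505 (mod 529).
Reciprocity: 505 ≡ 1 and 529 ≡ 1 (mod 4), so (505/529) = +(529/505).
Reduce top mod 505: now compute (24/505).
Pull out 2^3: since 505 ≡ 1 (mod 8), (2/505) = +1, so (2/505)^3 = +1.
Reciprocity: 3 ≡ 3 and 505 ≡ 1 (mod 4), so (3/505) = +(505/3).
Reduce top mod 3: now compute (1/3).
Reached (1/3) = 1. Collecting the sign flips along the way, the symbol is +1.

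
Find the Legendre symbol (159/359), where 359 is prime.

-1

Reciprocity: 159 ≡ 3 and 359 ≡ 3 (mod 4), so (159/359) = −(359/159).
Reduce top mod 159: now compute (41/159).
Reciprocity: 41 ≡ 1 and 159 ≡ 3 (mod 4), so (41/159) = +(159/41).
Reduce top mod 41: now compute (36/41).
Pull out 2^2: since 41 ≡ 1 (mod 8), (2/41) = +1, so (2/41)^2 = +1.
Reciprocity: 9 ≡ 1 and 41 ≡ 1 (mod 4), so (9/41) = +(41/9).
Reduce top mod 9: now compute (5/9).
Reciprocity: 5 ≡ 1 and 9 ≡ 1 (mod 4), so (5/9) = +(9/5).
Reduce top mod 5: now compute (4/5).
Pull out 2^2: since 5 ≡ 5 (mod 8), (2/5) = -1, so (2/5)^2 = +1.
Reached (1/5) = 1. Collecting the sign flips along the way, the symbol is -1.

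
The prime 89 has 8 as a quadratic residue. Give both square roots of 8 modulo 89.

39, 50

89 ≡ 1 (mod 4), so we find a root by search.
Trying successive values, 39² = 1521 ≡ 8 (mod 89). The other root is 89 − 39 = 50.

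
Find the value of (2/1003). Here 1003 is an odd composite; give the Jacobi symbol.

Pull out 2: since 1003 ≡ 3 (mod 8), (2/1003) = -1.
Reached (1/1003) = 1. Collecting the sign flips along the way, the symbol is -1.

-1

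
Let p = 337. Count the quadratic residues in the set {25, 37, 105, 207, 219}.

(25/337) = +1 → QR.
(37/337) = +1 → QR.
(105/337) = -1 → non-residue.
(207/337) = -1 → non-residue.
(219/337) = -1 → non-residue.
Total quadratic residues among the 5: 2.

2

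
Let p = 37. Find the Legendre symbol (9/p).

1

Euler's criterion: (9/37) ≡ 9^18 (mod 37).
9^2 ≡ 7 (mod 37)
9^4 ≡ 12 (mod 37)
9^8 ≡ 33 (mod 37)
9^16 ≡ 16 (mod 37)
9^18 = 9^(16+2) ≡ 1 (mod 37).
Result is 1, so (9/37) = 1.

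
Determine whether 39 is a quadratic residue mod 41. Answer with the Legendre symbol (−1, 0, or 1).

Reciprocity: 39 ≡ 3 and 41 ≡ 1 (mod 4), so (39/41) = +(41/39).
Reduce top mod 39: now compute (2/39).
Pull out 2: since 39 ≡ 7 (mod 8), (2/39) = +1.
Reached (1/39) = 1. Collecting the sign flips along the way, the symbol is +1.

1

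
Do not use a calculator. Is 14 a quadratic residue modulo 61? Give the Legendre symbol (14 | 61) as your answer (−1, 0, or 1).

1

Pull out 2: since 61 ≡ 5 (mod 8), (2/61) = -1.
Reciprocity: 7 ≡ 3 and 61 ≡ 1 (mod 4), so (7/61) = +(61/7).
Reduce top mod 7: now compute (5/7).
Reciprocity: 5 ≡ 1 and 7 ≡ 3 (mod 4), so (5/7) = +(7/5).
Reduce top mod 5: now compute (2/5).
Pull out 2: since 5 ≡ 5 (mod 8), (2/5) = -1.
Reached (1/5) = 1. Collecting the sign flips along the way, the symbol is +1.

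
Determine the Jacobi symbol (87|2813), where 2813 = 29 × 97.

Reciprocity: 87 ≡ 3 and 2813 ≡ 1 (mod 4), so (87/2813) = +(2813/87).
Reduce top mod 87: now compute (29/87).
Reciprocity: 29 ≡ 1 and 87 ≡ 3 (mod 4), so (29/87) = +(87/29).
Reduce top mod 29: now compute (0/29).
Top reduces to 0: gcd > 1, so the symbol is 0.

0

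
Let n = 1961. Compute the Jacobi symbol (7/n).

1

Reciprocity: 7 ≡ 3 and 1961 ≡ 1 (mod 4), so (7/1961) = +(1961/7).
Reduce top mod 7: now compute (1/7).
Reached (1/7) = 1. Collecting the sign flips along the way, the symbol is +1.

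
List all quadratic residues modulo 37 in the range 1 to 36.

Square k = 1,…,18 (k and 37−k give the same square):
1²=1, 2²=4, 3²=9, 4²=16, 5²=25, 6²=36, 7²≡12, 8²≡27, 9²≡7, 10²≡26, 11²≡10, 12²≡33, 13²≡21, 14²≡11, 15²≡3, 16²≡34, 17²≡30, 18²≡28 (mod 37).
So the quadratic residues mod 37 are {1, 3, 4, 7, 9, 10, 11, 12, 16, 21, 25, 26, 27, 28, 30, 33, 34, 36}.

1 3 4 7 9 10 11 12 16 21 25 26 27 28 30 33 34 36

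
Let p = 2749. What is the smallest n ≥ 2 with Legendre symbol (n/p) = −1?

2

(2/2749) = −1, so 2 is the smallest positive non-residue mod 2749.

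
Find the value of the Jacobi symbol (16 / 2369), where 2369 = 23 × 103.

1

Pull out 2^4: since 2369 ≡ 1 (mod 8), (2/2369) = +1, so (2/2369)^4 = +1.
Reached (1/2369) = 1. Collecting the sign flips along the way, the symbol is +1.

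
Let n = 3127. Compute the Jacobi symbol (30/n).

1

Pull out 2: since 3127 ≡ 7 (mod 8), (2/3127) = +1.
Reciprocity: 15 ≡ 3 and 3127 ≡ 3 (mod 4), so (15/3127) = −(3127/15).
Reduce top mod 15: now compute (7/15).
Reciprocity: 7 ≡ 3 and 15 ≡ 3 (mod 4), so (7/15) = −(15/7).
Reduce top mod 7: now compute (1/7).
Reached (1/7) = 1. Collecting the sign flips along the way, the symbol is +1.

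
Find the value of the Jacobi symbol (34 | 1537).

-1

Pull out 2: since 1537 ≡ 1 (mod 8), (2/1537) = +1.
Reciprocity: 17 ≡ 1 and 1537 ≡ 1 (mod 4), so (17/1537) = +(1537/17).
Reduce top mod 17: now compute (7/17).
Reciprocity: 7 ≡ 3 and 17 ≡ 1 (mod 4), so (7/17) = +(17/7).
Reduce top mod 7: now compute (3/7).
Reciprocity: 3 ≡ 3 and 7 ≡ 3 (mod 4), so (3/7) = −(7/3).
Reduce top mod 3: now compute (1/3).
Reached (1/3) = 1. Collecting the sign flips along the way, the symbol is -1.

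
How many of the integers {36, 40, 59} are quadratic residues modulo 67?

3

(36/67) = +1 → QR.
(40/67) = +1 → QR.
(59/67) = +1 → QR.
Total quadratic residues among the 3: 3.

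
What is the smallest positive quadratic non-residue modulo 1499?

(2/1499) = −1, so 2 is the smallest positive non-residue mod 1499.

2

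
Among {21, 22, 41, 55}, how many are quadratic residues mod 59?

(21/59) = +1 → QR.
(22/59) = +1 → QR.
(41/59) = +1 → QR.
(55/59) = -1 → non-residue.
Total quadratic residues among the 4: 3.

3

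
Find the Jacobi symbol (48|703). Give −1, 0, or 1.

Pull out 2^4: since 703 ≡ 7 (mod 8), (2/703) = +1, so (2/703)^4 = +1.
Reciprocity: 3 ≡ 3 and 703 ≡ 3 (mod 4), so (3/703) = −(703/3).
Reduce top mod 3: now compute (1/3).
Reached (1/3) = 1. Collecting the sign flips along the way, the symbol is -1.

-1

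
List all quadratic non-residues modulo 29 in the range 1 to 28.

Square k = 1,…,14 (k and 29−k give the same square):
1²=1, 2²=4, 3²=9, 4²=16, 5²=25, 6²≡7, 7²≡20, 8²≡6, 9²≡23, 10²≡13, 11²≡5, 12²≡28, 13²≡24, 14²≡22 (mod 29).
The residues are {1, 4, 5, 6, 7, 9, 13, 16, 20, 22, 23, 24, 25, 28}; the non-residues are the remaining 14 nonzero classes.

2 3 8 10 11 12 14 15 17 18 19 21 26 27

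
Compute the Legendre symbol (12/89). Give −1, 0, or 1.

-1

Euler's criterion: (12/89) ≡ 12^44 (mod 89).
12^2 ≡ 55 (mod 89)
12^4 ≡ 88 (mod 89)
12^8 ≡ 1 (mod 89)
12^16 ≡ 1 (mod 89)
12^32 ≡ 1 (mod 89)
12^44 = 12^(32+8+4) ≡ 88 (mod 89).
Result is 88 ≡ −1, so (12/89) = −1.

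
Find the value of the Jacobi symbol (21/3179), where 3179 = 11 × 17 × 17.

Reciprocity: 21 ≡ 1 and 3179 ≡ 3 (mod 4), so (21/3179) = +(3179/21).
Reduce top mod 21: now compute (8/21).
Pull out 2^3: since 21 ≡ 5 (mod 8), (2/21) = -1, so (2/21)^3 = -1.
Reached (1/21) = 1. Collecting the sign flips along the way, the symbol is -1.

-1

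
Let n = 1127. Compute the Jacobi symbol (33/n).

Reciprocity: 33 ≡ 1 and 1127 ≡ 3 (mod 4), so (33/1127) = +(1127/33).
Reduce top mod 33: now compute (5/33).
Reciprocity: 5 ≡ 1 and 33 ≡ 1 (mod 4), so (5/33) = +(33/5).
Reduce top mod 5: now compute (3/5).
Reciprocity: 3 ≡ 3 and 5 ≡ 1 (mod 4), so (3/5) = +(5/3).
Reduce top mod 3: now compute (2/3).
Pull out 2: since 3 ≡ 3 (mod 8), (2/3) = -1.
Reached (1/3) = 1. Collecting the sign flips along the way, the symbol is -1.

-1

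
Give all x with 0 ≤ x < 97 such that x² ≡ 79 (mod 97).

97 ≡ 1 (mod 4), so we find a root by search.
Trying successive values, 46² = 2116 ≡ 79 (mod 97). The other root is 97 − 46 = 51.

46, 51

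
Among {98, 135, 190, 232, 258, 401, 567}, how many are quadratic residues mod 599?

(98/599) = +1 → QR.
(135/599) = +1 → QR.
(190/599) = +1 → QR.
(232/599) = -1 → non-residue.
(258/599) = -1 → non-residue.
(401/599) = +1 → QR.
(567/599) = -1 → non-residue.
Total quadratic residues among the 7: 4.

4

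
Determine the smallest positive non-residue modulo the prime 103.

(2/103) = +1, so 2 is a residue.
(3/103) = −1, so 3 is the smallest positive non-residue mod 103.

3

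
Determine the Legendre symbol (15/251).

Euler's criterion: (15/251) ≡ 15^125 (mod 251).
15^2 ≡ 225 (mod 251)
15^4 ≡ 174 (mod 251)
15^8 ≡ 156 (mod 251)
15^16 ≡ 240 (mod 251)
15^32 ≡ 121 (mod 251)
15^64 ≡ 83 (mod 251)
15^125 = 15^(64+32+16+8+4+1) ≡ 1 (mod 251).
Result is 1, so (15/251) = 1.

1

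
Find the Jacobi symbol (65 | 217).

Reciprocity: 65 ≡ 1 and 217 ≡ 1 (mod 4), so (65/217) = +(217/65).
Reduce top mod 65: now compute (22/65).
Pull out 2: since 65 ≡ 1 (mod 8), (2/65) = +1.
Reciprocity: 11 ≡ 3 and 65 ≡ 1 (mod 4), so (11/65) = +(65/11).
Reduce top mod 11: now compute (10/11).
Pull out 2: since 11 ≡ 3 (mod 8), (2/11) = -1.
Reciprocity: 5 ≡ 1 and 11 ≡ 3 (mod 4), so (5/11) = +(11/5).
Reduce top mod 5: now compute (1/5).
Reached (1/5) = 1. Collecting the sign flips along the way, the symbol is -1.

-1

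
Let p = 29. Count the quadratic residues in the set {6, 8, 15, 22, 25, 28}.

(6/29) = +1 → QR.
(8/29) = -1 → non-residue.
(15/29) = -1 → non-residue.
(22/29) = +1 → QR.
(25/29) = +1 → QR.
(28/29) = +1 → QR.
Total quadratic residues among the 6: 4.

4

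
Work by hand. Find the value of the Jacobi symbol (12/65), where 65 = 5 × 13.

Pull out 2^2: since 65 ≡ 1 (mod 8), (2/65) = +1, so (2/65)^2 = +1.
Reciprocity: 3 ≡ 3 and 65 ≡ 1 (mod 4), so (3/65) = +(65/3).
Reduce top mod 3: now compute (2/3).
Pull out 2: since 3 ≡ 3 (mod 8), (2/3) = -1.
Reached (1/3) = 1. Collecting the sign flips along the way, the symbol is -1.

-1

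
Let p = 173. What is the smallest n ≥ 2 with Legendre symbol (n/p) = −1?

(2/173) = −1, so 2 is the smallest positive non-residue mod 173.

2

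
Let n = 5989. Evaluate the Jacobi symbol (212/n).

0

Pull out 2^2: since 5989 ≡ 5 (mod 8), (2/5989) = -1, so (2/5989)^2 = +1.
Reciprocity: 53 ≡ 1 and 5989 ≡ 1 (mod 4), so (53/5989) = +(5989/53).
Reduce top mod 53: now compute (0/53).
Top reduces to 0: gcd > 1, so the symbol is 0.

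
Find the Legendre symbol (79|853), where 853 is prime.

Euler's criterion: (79/853) ≡ 79^426 (mod 853).
79^2 ≡ 270 (mod 853)
79^4 ≡ 395 (mod 853)
79^8 ≡ 779 (mod 853)
79^16 ≡ 358 (mod 853)
79^32 ≡ 214 (mod 853)
79^64 ≡ 587 (mod 853)
79^128 ≡ 810 (mod 853)
79^256 ≡ 143 (mod 853)
79^426 = 79^(256+128+32+8+2) ≡ 852 (mod 853).
Result is 852 ≡ −1, so (79/853) = −1.

-1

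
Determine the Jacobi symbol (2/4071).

1

Pull out 2: since 4071 ≡ 7 (mod 8), (2/4071) = +1.
Reached (1/4071) = 1. Collecting the sign flips along the way, the symbol is +1.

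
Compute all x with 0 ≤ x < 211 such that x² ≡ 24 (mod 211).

92, 119

Since 211 ≡ 3 (mod 4), a square root of 24 is 24^((211+1)/4) = 24^53 mod 211.
Repeated squaring: 24^2≡154, 24^4≡84, 24^8≡93, 24^16≡209, 24^32≡4 (mod 211).
24^53 = 24^(32+16+4+1) ≡ 119 (mod 211).
Check: 119² = 14161 ≡ 24 (mod 211). The two roots are 92 and 119.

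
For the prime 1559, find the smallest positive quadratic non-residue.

(2/1559) = +1, so 2 is a residue.
(3/1559) = +1, so 3 is a residue.
(4/1559) = +1, so 4 is a residue.
(5/1559) = +1, so 5 is a residue.
(6/1559) = +1, so 6 is a residue.
(7/1559) = +1, so 7 is a residue.
(8/1559) = +1, so 8 is a residue.
(9/1559) = +1, so 9 is a residue.
(10/1559) = +1, so 10 is a residue.
(11/1559) = +1, so 11 is a residue.
(12/1559) = +1, so 12 is a residue.
(13/1559) = +1, so 13 is a residue.
(14/1559) = +1, so 14 is a residue.
(15/1559) = +1, so 15 is a residue.
(16/1559) = +1, so 16 is a residue.
(17/1559) = −1, so 17 is the smallest positive non-residue mod 1559.

17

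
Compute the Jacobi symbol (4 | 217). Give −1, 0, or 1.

Pull out 2^2: since 217 ≡ 1 (mod 8), (2/217) = +1, so (2/217)^2 = +1.
Reached (1/217) = 1. Collecting the sign flips along the way, the symbol is +1.

1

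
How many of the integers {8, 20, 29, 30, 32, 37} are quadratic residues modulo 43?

0

(8/43) = -1 → non-residue.
(20/43) = -1 → non-residue.
(29/43) = -1 → non-residue.
(30/43) = -1 → non-residue.
(32/43) = -1 → non-residue.
(37/43) = -1 → non-residue.
Total quadratic residues among the 6: 0.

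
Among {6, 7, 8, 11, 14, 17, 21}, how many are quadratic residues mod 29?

(6/29) = +1 → QR.
(7/29) = +1 → QR.
(8/29) = -1 → non-residue.
(11/29) = -1 → non-residue.
(14/29) = -1 → non-residue.
(17/29) = -1 → non-residue.
(21/29) = -1 → non-residue.
Total quadratic residues among the 7: 2.

2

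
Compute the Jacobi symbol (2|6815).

1

Pull out 2: since 6815 ≡ 7 (mod 8), (2/6815) = +1.
Reached (1/6815) = 1. Collecting the sign flips along the way, the symbol is +1.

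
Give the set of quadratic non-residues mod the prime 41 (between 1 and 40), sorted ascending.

Square k = 1,…,20 (k and 41−k give the same square):
1²=1, 2²=4, 3²=9, 4²=16, 5²=25, 6²=36, 7²≡8, 8²≡23, 9²≡40, 10²≡18, 11²≡39, 12²≡21, 13²≡5, 14²≡32, 15²≡20, 16²≡10, 17²≡2, 18²≡37, 19²≡33, 20²≡31 (mod 41).
The residues are {1, 2, 4, 5, 8, 9, 10, 16, 18, 20, 21, 23, 25, 31, 32, 33, 36, 37, 39, 40}; the non-residues are the remaining 20 nonzero classes.

3, 6, 7, 11, 12, 13, 14, 15, 17, 19, 22, 24, 26, 27, 28, 29, 30, 34, 35, 38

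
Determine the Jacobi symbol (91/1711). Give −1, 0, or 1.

Reciprocity: 91 ≡ 3 and 1711 ≡ 3 (mod 4), so (91/1711) = −(1711/91).
Reduce top mod 91: now compute (73/91).
Reciprocity: 73 ≡ 1 and 91 ≡ 3 (mod 4), so (73/91) = +(91/73).
Reduce top mod 73: now compute (18/73).
Pull out 2: since 73 ≡ 1 (mod 8), (2/73) = +1.
Reciprocity: 9 ≡ 1 and 73 ≡ 1 (mod 4), so (9/73) = +(73/9).
Reduce top mod 9: now compute (1/9).
Reached (1/9) = 1. Collecting the sign flips along the way, the symbol is -1.

-1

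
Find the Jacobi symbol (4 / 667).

1

Pull out 2^2: since 667 ≡ 3 (mod 8), (2/667) = -1, so (2/667)^2 = +1.
Reached (1/667) = 1. Collecting the sign flips along the way, the symbol is +1.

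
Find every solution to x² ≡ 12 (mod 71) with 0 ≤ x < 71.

Since 71 ≡ 3 (mod 4), a square root of 12 is 12^((71+1)/4) = 12^18 mod 71.
Repeated squaring: 12^2≡2, 12^4≡4, 12^8≡16, 12^16≡43 (mod 71).
12^18 = 12^(16+2) ≡ 15 (mod 71).
Check: 15² = 225 ≡ 12 (mod 71). The two roots are 15 and 56.

15, 56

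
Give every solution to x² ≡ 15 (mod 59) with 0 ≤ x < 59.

29, 30

Since 59 ≡ 3 (mod 4), a square root of 15 is 15^((59+1)/4) = 15^15 mod 59.
Repeated squaring: 15^2≡48, 15^4≡3, 15^8≡9 (mod 59).
15^15 = 15^(8+4+2+1) ≡ 29 (mod 59).
Check: 29² = 841 ≡ 15 (mod 59). The two roots are 29 and 30.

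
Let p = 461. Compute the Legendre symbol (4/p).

1

Euler's criterion: (4/461) ≡ 4^230 (mod 461).
4^2 ≡ 16 (mod 461)
4^4 ≡ 256 (mod 461)
4^8 ≡ 74 (mod 461)
4^16 ≡ 405 (mod 461)
4^32 ≡ 370 (mod 461)
4^64 ≡ 444 (mod 461)
4^128 ≡ 289 (mod 461)
4^230 = 4^(128+64+32+4+2) ≡ 1 (mod 461).
Result is 1, so (4/461) = 1.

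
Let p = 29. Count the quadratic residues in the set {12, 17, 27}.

0

(12/29) = -1 → non-residue.
(17/29) = -1 → non-residue.
(27/29) = -1 → non-residue.
Total quadratic residues among the 3: 0.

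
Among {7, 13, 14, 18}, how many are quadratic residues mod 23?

2

(7/23) = -1 → non-residue.
(13/23) = +1 → QR.
(14/23) = -1 → non-residue.
(18/23) = +1 → QR.
Total quadratic residues among the 4: 2.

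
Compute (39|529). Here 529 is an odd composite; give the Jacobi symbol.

Reciprocity: 39 ≡ 3 and 529 ≡ 1 (mod 4), so (39/529) = +(529/39).
Reduce top mod 39: now compute (22/39).
Pull out 2: since 39 ≡ 7 (mod 8), (2/39) = +1.
Reciprocity: 11 ≡ 3 and 39 ≡ 3 (mod 4), so (11/39) = −(39/11).
Reduce top mod 11: now compute (6/11).
Pull out 2: since 11 ≡ 3 (mod 8), (2/11) = -1.
Reciprocity: 3 ≡ 3 and 11 ≡ 3 (mod 4), so (3/11) = −(11/3).
Reduce top mod 3: now compute (2/3).
Pull out 2: since 3 ≡ 3 (mod 8), (2/3) = -1.
Reached (1/3) = 1. Collecting the sign flips along the way, the symbol is +1.

1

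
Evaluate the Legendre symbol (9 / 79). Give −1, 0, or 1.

1

Reciprocity: 9 ≡ 1 and 79 ≡ 3 (mod 4), so (9/79) = +(79/9).
Reduce top mod 9: now compute (7/9).
Reciprocity: 7 ≡ 3 and 9 ≡ 1 (mod 4), so (7/9) = +(9/7).
Reduce top mod 7: now compute (2/7).
Pull out 2: since 7 ≡ 7 (mod 8), (2/7) = +1.
Reached (1/7) = 1. Collecting the sign flips along the way, the symbol is +1.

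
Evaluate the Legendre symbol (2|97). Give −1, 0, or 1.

1

Pull out 2: since 97 ≡ 1 (mod 8), (2/97) = +1.
Reached (1/97) = 1. Collecting the sign flips along the way, the symbol is +1.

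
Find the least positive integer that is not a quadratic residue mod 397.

(2/397) = −1, so 2 is the smallest positive non-residue mod 397.

2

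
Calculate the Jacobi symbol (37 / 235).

Reciprocity: 37 ≡ 1 and 235 ≡ 3 (mod 4), so (37/235) = +(235/37).
Reduce top mod 37: now compute (13/37).
Reciprocity: 13 ≡ 1 and 37 ≡ 1 (mod 4), so (13/37) = +(37/13).
Reduce top mod 13: now compute (11/13).
Reciprocity: 11 ≡ 3 and 13 ≡ 1 (mod 4), so (11/13) = +(13/11).
Reduce top mod 11: now compute (2/11).
Pull out 2: since 11 ≡ 3 (mod 8), (2/11) = -1.
Reached (1/11) = 1. Collecting the sign flips along the way, the symbol is -1.

-1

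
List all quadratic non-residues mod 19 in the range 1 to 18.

2, 3, 8, 10, 12, 13, 14, 15, 18

Square k = 1,…,9 (k and 19−k give the same square):
1²=1, 2²=4, 3²=9, 4²=16, 5²≡6, 6²≡17, 7²≡11, 8²≡7, 9²≡5 (mod 19).
The residues are {1, 4, 5, 6, 7, 9, 11, 16, 17}; the non-residues are the remaining 9 nonzero classes.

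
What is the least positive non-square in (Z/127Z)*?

(2/127) = +1, so 2 is a residue.
(3/127) = −1, so 3 is the smallest positive non-residue mod 127.

3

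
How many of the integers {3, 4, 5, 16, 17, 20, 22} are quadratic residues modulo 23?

3

(3/23) = +1 → QR.
(4/23) = +1 → QR.
(5/23) = -1 → non-residue.
(16/23) = +1 → QR.
(17/23) = -1 → non-residue.
(20/23) = -1 → non-residue.
(22/23) = -1 → non-residue.
Total quadratic residues among the 7: 3.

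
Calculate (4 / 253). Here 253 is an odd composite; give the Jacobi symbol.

1

Pull out 2^2: since 253 ≡ 5 (mod 8), (2/253) = -1, so (2/253)^2 = +1.
Reached (1/253) = 1. Collecting the sign flips along the way, the symbol is +1.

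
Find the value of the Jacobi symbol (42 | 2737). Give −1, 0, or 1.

Pull out 2: since 2737 ≡ 1 (mod 8), (2/2737) = +1.
Reciprocity: 21 ≡ 1 and 2737 ≡ 1 (mod 4), so (21/2737) = +(2737/21).
Reduce top mod 21: now compute (7/21).
Reciprocity: 7 ≡ 3 and 21 ≡ 1 (mod 4), so (7/21) = +(21/7).
Reduce top mod 7: now compute (0/7).
Top reduces to 0: gcd > 1, so the symbol is 0.

0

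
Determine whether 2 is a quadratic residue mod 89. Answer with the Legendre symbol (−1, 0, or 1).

Pull out 2: since 89 ≡ 1 (mod 8), (2/89) = +1.
Reached (1/89) = 1. Collecting the sign flips along the way, the symbol is +1.

1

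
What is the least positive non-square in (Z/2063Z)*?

5

(2/2063) = +1, so 2 is a residue.
(3/2063) = +1, so 3 is a residue.
(4/2063) = +1, so 4 is a residue.
(5/2063) = −1, so 5 is the smallest positive non-residue mod 2063.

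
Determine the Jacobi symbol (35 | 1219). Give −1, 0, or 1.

-1

Reciprocity: 35 ≡ 3 and 1219 ≡ 3 (mod 4), so (35/1219) = −(1219/35).
Reduce top mod 35: now compute (29/35).
Reciprocity: 29 ≡ 1 and 35 ≡ 3 (mod 4), so (29/35) = +(35/29).
Reduce top mod 29: now compute (6/29).
Pull out 2: since 29 ≡ 5 (mod 8), (2/29) = -1.
Reciprocity: 3 ≡ 3 and 29 ≡ 1 (mod 4), so (3/29) = +(29/3).
Reduce top mod 3: now compute (2/3).
Pull out 2: since 3 ≡ 3 (mod 8), (2/3) = -1.
Reached (1/3) = 1. Collecting the sign flips along the way, the symbol is -1.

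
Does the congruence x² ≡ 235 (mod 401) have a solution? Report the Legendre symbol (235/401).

Reciprocity: 235 ≡ 3 and 401 ≡ 1 (mod 4), so (235/401) = +(401/235).
Reduce top mod 235: now compute (166/235).
Pull out 2: since 235 ≡ 3 (mod 8), (2/235) = -1.
Reciprocity: 83 ≡ 3 and 235 ≡ 3 (mod 4), so (83/235) = −(235/83).
Reduce top mod 83: now compute (69/83).
Reciprocity: 69 ≡ 1 and 83 ≡ 3 (mod 4), so (69/83) = +(83/69).
Reduce top mod 69: now compute (14/69).
Pull out 2: since 69 ≡ 5 (mod 8), (2/69) = -1.
Reciprocity: 7 ≡ 3 and 69 ≡ 1 (mod 4), so (7/69) = +(69/7).
Reduce top mod 7: now compute (6/7).
Pull out 2: since 7 ≡ 7 (mod 8), (2/7) = +1.
Reciprocity: 3 ≡ 3 and 7 ≡ 3 (mod 4), so (3/7) = −(7/3).
Reduce top mod 3: now compute (1/3).
Reached (1/3) = 1. Collecting the sign flips along the way, the symbol is +1.

1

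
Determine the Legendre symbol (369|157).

-1

First reduce: 369 ≡ 55 (mod 157).
Reciprocity: 55 ≡ 3 and 157 ≡ 1 (mod 4), so (55/157) = +(157/55).
Reduce top mod 55: now compute (47/55).
Reciprocity: 47 ≡ 3 and 55 ≡ 3 (mod 4), so (47/55) = −(55/47).
Reduce top mod 47: now compute (8/47).
Pull out 2^3: since 47 ≡ 7 (mod 8), (2/47) = +1, so (2/47)^3 = +1.
Reached (1/47) = 1. Collecting the sign flips along the way, the symbol is -1.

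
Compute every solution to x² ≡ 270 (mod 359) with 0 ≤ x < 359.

98, 261

Since 359 ≡ 3 (mod 4), a square root of 270 is 270^((359+1)/4) = 270^90 mod 359.
Repeated squaring: 270^2≡23, 270^4≡170, 270^8≡180, 270^16≡90, 270^32≡202, 270^64≡237 (mod 359).
270^90 = 270^(64+16+8+2) ≡ 98 (mod 359).
Check: 98² = 9604 ≡ 270 (mod 359). The two roots are 98 and 261.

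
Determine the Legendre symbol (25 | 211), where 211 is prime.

Euler's criterion: (25/211) ≡ 25^105 (mod 211).
25^2 ≡ 203 (mod 211)
25^4 ≡ 64 (mod 211)
25^8 ≡ 87 (mod 211)
25^16 ≡ 184 (mod 211)
25^32 ≡ 96 (mod 211)
25^64 ≡ 143 (mod 211)
25^105 = 25^(64+32+8+1) ≡ 1 (mod 211).
Result is 1, so (25/211) = 1.

1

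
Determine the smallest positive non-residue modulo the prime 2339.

(2/2339) = −1, so 2 is the smallest positive non-residue mod 2339.

2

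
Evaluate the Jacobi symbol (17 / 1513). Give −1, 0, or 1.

Reciprocity: 17 ≡ 1 and 1513 ≡ 1 (mod 4), so (17/1513) = +(1513/17).
Reduce top mod 17: now compute (0/17).
Top reduces to 0: gcd > 1, so the symbol is 0.

0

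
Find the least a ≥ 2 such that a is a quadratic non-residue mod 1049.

(2/1049) = +1, so 2 is a residue.
(3/1049) = −1, so 3 is the smallest positive non-residue mod 1049.

3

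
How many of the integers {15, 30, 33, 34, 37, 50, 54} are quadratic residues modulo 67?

(15/67) = +1 → QR.
(30/67) = -1 → non-residue.
(33/67) = +1 → QR.
(34/67) = -1 → non-residue.
(37/67) = +1 → QR.
(50/67) = -1 → non-residue.
(54/67) = +1 → QR.
Total quadratic residues among the 7: 4.

4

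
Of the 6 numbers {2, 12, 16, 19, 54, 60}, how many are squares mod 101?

(2/101) = -1 → non-residue.
(12/101) = -1 → non-residue.
(16/101) = +1 → QR.
(19/101) = +1 → QR.
(54/101) = +1 → QR.
(60/101) = -1 → non-residue.
Total quadratic residues among the 6: 3.

3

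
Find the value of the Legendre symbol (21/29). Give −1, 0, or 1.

-1

Euler's criterion: (21/29) ≡ 21^14 (mod 29).
21^2 ≡ 6 (mod 29)
21^4 ≡ 7 (mod 29)
21^8 ≡ 20 (mod 29)
21^14 = 21^(8+4+2) ≡ 28 (mod 29).
Result is 28 ≡ −1, so (21/29) = −1.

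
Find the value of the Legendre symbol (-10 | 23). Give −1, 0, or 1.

1

Euler's criterion: (-10/23) ≡ 13^11 (mod 23).
13^2 ≡ 8 (mod 23)
13^4 ≡ 18 (mod 23)
13^8 ≡ 2 (mod 23)
13^11 = 13^(8+2+1) ≡ 1 (mod 23).
Result is 1, so (-10/23) = 1.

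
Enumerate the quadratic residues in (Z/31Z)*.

Square k = 1,…,15 (k and 31−k give the same square):
1²=1, 2²=4, 3²=9, 4²=16, 5²=25, 6²≡5, 7²≡18, 8²≡2, 9²≡19, 10²≡7, 11²≡28, 12²≡20, 13²≡14, 14²≡10, 15²≡8 (mod 31).
So the quadratic residues mod 31 are {1, 2, 4, 5, 7, 8, 9, 10, 14, 16, 18, 19, 20, 25, 28}.

1 2 4 5 7 8 9 10 14 16 18 19 20 25 28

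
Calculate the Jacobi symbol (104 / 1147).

-1

Pull out 2^3: since 1147 ≡ 3 (mod 8), (2/1147) = -1, so (2/1147)^3 = -1.
Reciprocity: 13 ≡ 1 and 1147 ≡ 3 (mod 4), so (13/1147) = +(1147/13).
Reduce top mod 13: now compute (3/13).
Reciprocity: 3 ≡ 3 and 13 ≡ 1 (mod 4), so (3/13) = +(13/3).
Reduce top mod 3: now compute (1/3).
Reached (1/3) = 1. Collecting the sign flips along the way, the symbol is -1.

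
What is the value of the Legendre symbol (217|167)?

First reduce: 217 ≡ 50 (mod 167).
Pull out 2: since 167 ≡ 7 (mod 8), (2/167) = +1.
Reciprocity: 25 ≡ 1 and 167 ≡ 3 (mod 4), so (25/167) = +(167/25).
Reduce top mod 25: now compute (17/25).
Reciprocity: 17 ≡ 1 and 25 ≡ 1 (mod 4), so (17/25) = +(25/17).
Reduce top mod 17: now compute (8/17).
Pull out 2^3: since 17 ≡ 1 (mod 8), (2/17) = +1, so (2/17)^3 = +1.
Reached (1/17) = 1. Collecting the sign flips along the way, the symbol is +1.

1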